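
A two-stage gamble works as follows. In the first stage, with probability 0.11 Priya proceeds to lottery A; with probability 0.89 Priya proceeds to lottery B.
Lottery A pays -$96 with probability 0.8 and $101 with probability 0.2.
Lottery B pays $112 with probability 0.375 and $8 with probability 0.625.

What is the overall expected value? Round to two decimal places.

EV(A) = 0.8 × (-96) + 0.2 × 101 = -76.8 + 20.2 = -56.6
EV(B) = 0.375 × 112 + 0.625 × 8 = 42 + 5 = 47
Overall = 0.11 × (-56.6) + 0.89 × 47 = -6.226 + 41.83 = 35.604

$35.60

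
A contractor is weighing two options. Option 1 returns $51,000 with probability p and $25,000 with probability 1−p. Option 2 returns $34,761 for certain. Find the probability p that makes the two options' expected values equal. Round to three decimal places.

p = 0.375

p·51000 + (1−p)·25000 = 34761
26000p + 25000 = 34761
p = (34761 − 25000) / 26000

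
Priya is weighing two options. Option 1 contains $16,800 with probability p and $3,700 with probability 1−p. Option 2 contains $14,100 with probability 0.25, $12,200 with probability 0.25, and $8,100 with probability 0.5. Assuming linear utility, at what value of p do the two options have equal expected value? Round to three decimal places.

p = 0.529

EV(Option 2) = 0.25 × 14100 + 0.25 × 12200 + 0.5 × 8100 = 3525 + 3050 + 4050 = 10625
p·16800 + (1−p)·3700 = 10625
13100p + 3700 = 10625
p = (10625 − 3700) / 13100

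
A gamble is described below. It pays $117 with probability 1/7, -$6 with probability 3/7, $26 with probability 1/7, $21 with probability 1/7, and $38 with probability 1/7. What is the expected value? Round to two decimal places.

EV = 1/7 × 117 + 3/7 × (-6) + 1/7 × 26 + 1/7 × 21 + 1/7 × 38 = 16.7143 − 2.5714 + 3.7143 + 3 + 5.4286 = 26.2857

$26.29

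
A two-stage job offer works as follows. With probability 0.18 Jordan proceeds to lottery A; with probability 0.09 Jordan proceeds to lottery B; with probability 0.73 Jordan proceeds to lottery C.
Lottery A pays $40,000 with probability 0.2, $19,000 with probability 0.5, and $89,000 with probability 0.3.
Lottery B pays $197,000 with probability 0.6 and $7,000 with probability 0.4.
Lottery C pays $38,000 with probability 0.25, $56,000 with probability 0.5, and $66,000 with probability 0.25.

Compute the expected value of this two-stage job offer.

EV(A) = 0.2 × 40000 + 0.5 × 19000 + 0.3 × 89000 = 8000 + 9500 + 26700 = 44200
EV(B) = 0.6 × 197000 + 0.4 × 7000 = 118200 + 2800 = 121000
EV(C) = 0.25 × 38000 + 0.5 × 56000 + 0.25 × 66000 = 9500 + 28000 + 16500 = 54000
Overall = 0.18 × 44200 + 0.09 × 121000 + 0.73 × 54000 = 7956 + 10890 + 39420 = 58266

$58,266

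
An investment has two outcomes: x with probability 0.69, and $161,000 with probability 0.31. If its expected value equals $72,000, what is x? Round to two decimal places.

0.69·x + 0.31·161000 = 72000
0.69·x = 72000 − 49910 = 22090
x = 22090 / 0.69 = 32014.4928

x = $32,014.49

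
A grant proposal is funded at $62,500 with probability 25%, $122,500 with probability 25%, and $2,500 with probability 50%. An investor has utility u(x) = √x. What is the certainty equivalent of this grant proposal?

E[u] = 0.25·√62500 + 0.25·√122500 + 0.5·√2500 = 0.25·250 + 0.25·350 + 0.5·50 = 175
CE = (175)² = 30625

$30,625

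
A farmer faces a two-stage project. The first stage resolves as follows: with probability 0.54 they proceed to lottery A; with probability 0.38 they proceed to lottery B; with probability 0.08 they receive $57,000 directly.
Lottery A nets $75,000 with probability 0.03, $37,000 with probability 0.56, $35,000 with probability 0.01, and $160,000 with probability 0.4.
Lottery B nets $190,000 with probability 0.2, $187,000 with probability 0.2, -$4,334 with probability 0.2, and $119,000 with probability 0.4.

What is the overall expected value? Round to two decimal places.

$98,123.42

EV(A) = 0.03 × 75000 + 0.56 × 37000 + 0.01 × 35000 + 0.4 × 160000 = 2250 + 20720 + 350 + 64000 = 87320
EV(B) = 0.2 × 190000 + 0.2 × 187000 + 0.2 × (-4334) + 0.4 × 119000 = 38000 + 37400 − 866.8 + 47600 = 122133.2
Branch C: 57000 (certain)
Overall = 0.54 × 87320 + 0.38 × 122133.2 + 0.08 × 57000 = 47152.8 + 46410.616 + 4560 = 98123.416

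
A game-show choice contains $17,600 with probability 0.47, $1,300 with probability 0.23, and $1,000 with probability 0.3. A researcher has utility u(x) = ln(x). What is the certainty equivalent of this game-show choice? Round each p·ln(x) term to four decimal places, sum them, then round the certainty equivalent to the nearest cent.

E[u] = 0.47·ln(17600) + 0.23·ln(1300) + 0.3·ln(1000) = 4.5946 + 1.6491 + 2.0723 = 8.3160
CE = e^8.3160 ≈ 4088.77

$4,088.77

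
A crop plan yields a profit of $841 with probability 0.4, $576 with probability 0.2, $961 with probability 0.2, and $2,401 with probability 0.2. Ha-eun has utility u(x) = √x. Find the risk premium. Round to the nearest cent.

$74.24

E[u] = 0.4·√841 + 0.2·√576 + 0.2·√961 + 0.2·√2401 = 0.4·29 + 0.2·24 + 0.2·31 + 0.2·49 = 32.4
CE = (32.4)² = 1049.76
Risk premium = EV − CE = 1124 − 1049.76 = 74.24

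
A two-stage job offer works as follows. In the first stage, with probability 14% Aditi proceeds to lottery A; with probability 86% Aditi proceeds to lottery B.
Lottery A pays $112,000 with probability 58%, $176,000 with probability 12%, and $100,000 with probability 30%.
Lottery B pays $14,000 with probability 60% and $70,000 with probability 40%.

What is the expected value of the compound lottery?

$47,555.20

EV(A) = 0.58 × 112000 + 0.12 × 176000 + 0.3 × 100000 = 64960 + 21120 + 30000 = 116080
EV(B) = 0.6 × 14000 + 0.4 × 70000 = 8400 + 28000 = 36400
Overall = 0.14 × 116080 + 0.86 × 36400 = 16251.2 + 31304 = 47555.2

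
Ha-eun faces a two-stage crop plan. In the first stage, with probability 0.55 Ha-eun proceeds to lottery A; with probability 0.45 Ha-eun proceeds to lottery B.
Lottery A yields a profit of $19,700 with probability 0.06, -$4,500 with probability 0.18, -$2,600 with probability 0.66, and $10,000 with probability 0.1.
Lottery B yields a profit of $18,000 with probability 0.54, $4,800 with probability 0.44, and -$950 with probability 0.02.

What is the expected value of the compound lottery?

EV(A) = 0.06 × 19700 + 0.18 × (-4500) + 0.66 × (-2600) + 0.1 × 10000 = 1182 − 810 − 1716 + 1000 = -344
EV(B) = 0.54 × 18000 + 0.44 × 4800 + 0.02 × (-950) = 9720 + 2112 − 19 = 11813
Overall = 0.55 × (-344) + 0.45 × 11813 = -189.2 + 5315.85 = 5126.65

$5,126.65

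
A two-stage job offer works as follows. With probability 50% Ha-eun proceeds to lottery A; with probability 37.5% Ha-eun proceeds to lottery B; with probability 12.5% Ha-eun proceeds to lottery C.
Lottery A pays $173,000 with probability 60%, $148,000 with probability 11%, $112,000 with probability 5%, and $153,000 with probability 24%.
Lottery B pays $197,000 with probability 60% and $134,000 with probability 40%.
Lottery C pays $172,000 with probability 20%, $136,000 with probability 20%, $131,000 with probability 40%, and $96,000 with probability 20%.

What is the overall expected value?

EV(A) = 0.6 × 173000 + 0.11 × 148000 + 0.05 × 112000 + 0.24 × 153000 = 103800 + 16280 + 5600 + 36720 = 162400
EV(B) = 0.6 × 197000 + 0.4 × 134000 = 118200 + 53600 = 171800
EV(C) = 0.2 × 172000 + 0.2 × 136000 + 0.4 × 131000 + 0.2 × 96000 = 34400 + 27200 + 52400 + 19200 = 133200
Overall = 0.5 × 162400 + 0.375 × 171800 + 0.125 × 133200 = 81200 + 64425 + 16650 = 162275

$162,275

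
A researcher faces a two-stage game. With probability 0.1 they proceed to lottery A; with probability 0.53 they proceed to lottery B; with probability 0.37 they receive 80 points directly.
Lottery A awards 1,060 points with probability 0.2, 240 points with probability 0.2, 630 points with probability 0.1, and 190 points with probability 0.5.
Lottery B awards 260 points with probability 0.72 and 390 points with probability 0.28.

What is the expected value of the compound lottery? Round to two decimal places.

228.49 points

EV(A) = 0.2 × 1060 + 0.2 × 240 + 0.1 × 630 + 0.5 × 190 = 212 + 48 + 63 + 95 = 418
EV(B) = 0.72 × 260 + 0.28 × 390 = 187.2 + 109.2 = 296.4
Branch C: 80 (certain)
Overall = 0.1 × 418 + 0.53 × 296.4 + 0.37 × 80 = 41.8 + 157.092 + 29.6 = 228.492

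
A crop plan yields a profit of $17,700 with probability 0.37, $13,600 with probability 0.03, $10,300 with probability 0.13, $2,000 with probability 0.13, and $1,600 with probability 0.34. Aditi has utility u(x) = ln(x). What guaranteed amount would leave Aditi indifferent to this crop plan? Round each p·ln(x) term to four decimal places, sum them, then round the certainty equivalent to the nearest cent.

$5,444.17

E[u] = 0.37·ln(17700) + 0.03·ln(13600) + 0.13·ln(10300) + 0.13·ln(2000) + 0.34·ln(1600) = 3.6191 + 0.2855 + 1.2012 + 0.9881 + 2.5084 = 8.6023
CE = e^8.6023 ≈ 5444.17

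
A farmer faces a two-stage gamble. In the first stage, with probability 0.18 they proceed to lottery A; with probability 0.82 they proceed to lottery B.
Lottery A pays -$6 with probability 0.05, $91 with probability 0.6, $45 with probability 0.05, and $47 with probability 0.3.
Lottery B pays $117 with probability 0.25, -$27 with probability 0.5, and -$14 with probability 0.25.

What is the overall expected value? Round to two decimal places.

EV(A) = 0.05 × (-6) + 0.6 × 91 + 0.05 × 45 + 0.3 × 47 = -0.3 + 54.6 + 2.25 + 14.1 = 70.65
EV(B) = 0.25 × 117 + 0.5 × (-27) + 0.25 × (-14) = 29.25 − 13.5 − 3.5 = 12.25
Overall = 0.18 × 70.65 + 0.82 × 12.25 = 12.717 + 10.045 = 22.762

$22.76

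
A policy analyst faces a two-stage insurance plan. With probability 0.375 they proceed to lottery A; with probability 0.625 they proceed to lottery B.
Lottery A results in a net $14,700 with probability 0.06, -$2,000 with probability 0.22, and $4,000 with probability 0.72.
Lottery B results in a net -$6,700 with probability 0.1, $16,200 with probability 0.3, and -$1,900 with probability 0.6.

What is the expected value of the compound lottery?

$3,152

EV(A) = 0.06 × 14700 + 0.22 × (-2000) + 0.72 × 4000 = 882 − 440 + 2880 = 3322
EV(B) = 0.1 × (-6700) + 0.3 × 16200 + 0.6 × (-1900) = -670 + 4860 − 1140 = 3050
Overall = 0.375 × 3322 + 0.625 × 3050 = 1245.75 + 1906.25 = 3152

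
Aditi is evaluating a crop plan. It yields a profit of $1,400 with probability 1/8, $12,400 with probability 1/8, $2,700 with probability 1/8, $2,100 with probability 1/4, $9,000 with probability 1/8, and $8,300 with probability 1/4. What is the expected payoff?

$5,787.50

EV = 1/8 × 1400 + 1/8 × 12400 + 1/8 × 2700 + 1/4 × 2100 + 1/8 × 9000 + 1/4 × 8300 = 175 + 1550 + 337.5 + 525 + 1125 + 2075 = 5787.5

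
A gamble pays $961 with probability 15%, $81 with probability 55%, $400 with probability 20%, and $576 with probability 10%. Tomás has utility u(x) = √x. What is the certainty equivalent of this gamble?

E[u] = 0.15·√961 + 0.55·√81 + 0.2·√400 + 0.1·√576 = 0.15·31 + 0.55·9 + 0.2·20 + 0.1·24 = 16
CE = (16)² = 256

$256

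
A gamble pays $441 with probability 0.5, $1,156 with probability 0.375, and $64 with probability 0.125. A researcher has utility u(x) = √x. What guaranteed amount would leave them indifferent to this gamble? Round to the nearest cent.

$588.06

E[u] = 0.5·√441 + 0.375·√1156 + 0.125·√64 = 0.5·21 + 0.375·34 + 0.125·8 = 24.25
CE = (24.25)² = 588.0625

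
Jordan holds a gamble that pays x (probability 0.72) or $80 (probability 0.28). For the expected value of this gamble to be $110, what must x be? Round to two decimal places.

0.72·x + 0.28·80 = 110
0.72·x = 110 − 22.4 = 87.6
x = 87.6 / 0.72 = 121.6667

x = $121.67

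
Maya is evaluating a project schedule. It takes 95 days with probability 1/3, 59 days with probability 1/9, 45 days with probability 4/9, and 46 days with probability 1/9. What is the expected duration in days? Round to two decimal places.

EV = 1/3 × 95 + 1/9 × 59 + 4/9 × 45 + 1/9 × 46 = 31.6667 + 6.5556 + 20 + 5.1111 = 63.3333

63.33 days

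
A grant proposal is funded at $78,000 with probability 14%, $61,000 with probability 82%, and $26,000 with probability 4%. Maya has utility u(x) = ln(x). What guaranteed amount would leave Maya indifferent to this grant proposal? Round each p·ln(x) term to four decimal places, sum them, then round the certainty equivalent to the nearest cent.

$61,016.52

E[u] = 0.14·ln(78000) + 0.82·ln(61000) + 0.04·ln(26000) = 1.5770 + 9.0353 + 0.4066 = 11.0189
CE = e^11.0189 ≈ 61016.52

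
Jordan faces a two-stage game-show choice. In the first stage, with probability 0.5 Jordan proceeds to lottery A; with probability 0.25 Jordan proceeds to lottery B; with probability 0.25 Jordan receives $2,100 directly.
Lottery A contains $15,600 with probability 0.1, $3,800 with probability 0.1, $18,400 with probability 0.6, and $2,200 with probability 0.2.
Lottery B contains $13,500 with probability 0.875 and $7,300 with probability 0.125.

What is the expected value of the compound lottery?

$10,416.25

EV(A) = 0.1 × 15600 + 0.1 × 3800 + 0.6 × 18400 + 0.2 × 2200 = 1560 + 380 + 11040 + 440 = 13420
EV(B) = 0.875 × 13500 + 0.125 × 7300 = 11812.5 + 912.5 = 12725
Branch C: 2100 (certain)
Overall = 0.5 × 13420 + 0.25 × 12725 + 0.25 × 2100 = 6710 + 3181.25 + 525 = 10416.25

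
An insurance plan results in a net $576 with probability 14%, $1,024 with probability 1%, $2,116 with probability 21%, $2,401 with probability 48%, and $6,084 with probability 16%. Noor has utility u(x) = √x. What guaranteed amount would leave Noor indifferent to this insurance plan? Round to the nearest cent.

E[u] = 0.14·√576 + 0.01·√1024 + 0.21·√2116 + 0.48·√2401 + 0.16·√6084 = 0.14·24 + 0.01·32 + 0.21·46 + 0.48·49 + 0.16·78 = 49.34
CE = (49.34)² = 2434.4356

$2,434.44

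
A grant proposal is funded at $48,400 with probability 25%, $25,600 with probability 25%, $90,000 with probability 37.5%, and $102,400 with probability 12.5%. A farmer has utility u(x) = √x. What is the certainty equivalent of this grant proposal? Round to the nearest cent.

$61,256.25

E[u] = 0.25·√48400 + 0.25·√25600 + 0.375·√90000 + 0.125·√102400 = 0.25·220 + 0.25·160 + 0.375·300 + 0.125·320 = 247.5
CE = (247.5)² = 61256.25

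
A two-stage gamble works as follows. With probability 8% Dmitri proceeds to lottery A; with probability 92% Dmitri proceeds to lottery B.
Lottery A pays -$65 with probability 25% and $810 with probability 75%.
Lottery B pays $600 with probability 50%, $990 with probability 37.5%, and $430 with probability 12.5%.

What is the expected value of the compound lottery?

EV(A) = 0.25 × (-65) + 0.75 × 810 = -16.25 + 607.5 = 591.25
EV(B) = 0.5 × 600 + 0.375 × 990 + 0.125 × 430 = 300 + 371.25 + 53.75 = 725
Overall = 0.08 × 591.25 + 0.92 × 725 = 47.3 + 667 = 714.3

$714.30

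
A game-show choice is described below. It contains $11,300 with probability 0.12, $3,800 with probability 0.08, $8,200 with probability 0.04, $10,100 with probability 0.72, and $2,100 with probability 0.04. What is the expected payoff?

$9,344

EV = 0.12 × 11300 + 0.08 × 3800 + 0.04 × 8200 + 0.72 × 10100 + 0.04 × 2100 = 1356 + 304 + 328 + 7272 + 84 = 9344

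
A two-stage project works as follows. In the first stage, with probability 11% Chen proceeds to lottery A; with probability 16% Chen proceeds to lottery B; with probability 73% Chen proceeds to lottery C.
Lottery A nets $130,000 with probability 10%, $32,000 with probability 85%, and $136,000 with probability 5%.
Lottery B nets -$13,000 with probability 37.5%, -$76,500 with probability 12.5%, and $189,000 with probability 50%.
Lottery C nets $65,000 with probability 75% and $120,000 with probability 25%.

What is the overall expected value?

EV(A) = 0.1 × 130000 + 0.85 × 32000 + 0.05 × 136000 = 13000 + 27200 + 6800 = 47000
EV(B) = 0.375 × (-13000) + 0.125 × (-76500) + 0.5 × 189000 = -4875 − 9562.5 + 94500 = 80062.5
EV(C) = 0.75 × 65000 + 0.25 × 120000 = 48750 + 30000 = 78750
Overall = 0.11 × 47000 + 0.16 × 80062.5 + 0.73 × 78750 = 5170 + 12810 + 57487.5 = 75467.5

$75,467.50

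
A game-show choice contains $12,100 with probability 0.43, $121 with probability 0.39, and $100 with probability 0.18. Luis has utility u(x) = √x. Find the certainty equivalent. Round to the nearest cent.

$2,850.49

E[u] = 0.43·√12100 + 0.39·√121 + 0.18·√100 = 0.43·110 + 0.39·11 + 0.18·10 = 53.39
CE = (53.39)² = 2850.4921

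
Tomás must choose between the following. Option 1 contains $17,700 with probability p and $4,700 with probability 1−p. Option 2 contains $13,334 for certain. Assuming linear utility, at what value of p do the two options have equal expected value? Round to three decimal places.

p·17700 + (1−p)·4700 = 13334
13000p + 4700 = 13334
p = (13334 − 4700) / 13000

p = 0.664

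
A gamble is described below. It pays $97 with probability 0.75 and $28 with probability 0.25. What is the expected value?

$79.75

EV = 0.75 × 97 + 0.25 × 28 = 72.75 + 7 = 79.75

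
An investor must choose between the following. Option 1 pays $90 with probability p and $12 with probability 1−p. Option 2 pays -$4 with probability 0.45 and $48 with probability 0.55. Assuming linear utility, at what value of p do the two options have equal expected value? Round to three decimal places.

EV(Option 2) = 0.45 × (-4) + 0.55 × 48 = -1.8 + 26.4 = 24.6
p·90 + (1−p)·12 = 24.6
78p + 12 = 24.6
p = (24.6 − 12) / 78

p = 0.162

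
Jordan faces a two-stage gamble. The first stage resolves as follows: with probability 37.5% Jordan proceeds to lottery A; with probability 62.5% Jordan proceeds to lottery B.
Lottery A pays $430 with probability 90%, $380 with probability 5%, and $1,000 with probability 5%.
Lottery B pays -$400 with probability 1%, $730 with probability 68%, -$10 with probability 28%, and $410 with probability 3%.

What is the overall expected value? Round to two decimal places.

EV(A) = 0.9 × 430 + 0.05 × 380 + 0.05 × 1000 = 387 + 19 + 50 = 456
EV(B) = 0.01 × (-400) + 0.68 × 730 + 0.28 × (-10) + 0.03 × 410 = -4 + 496.4 − 2.8 + 12.3 = 501.9
Overall = 0.375 × 456 + 0.625 × 501.9 = 171 + 313.6875 = 484.6875

$484.69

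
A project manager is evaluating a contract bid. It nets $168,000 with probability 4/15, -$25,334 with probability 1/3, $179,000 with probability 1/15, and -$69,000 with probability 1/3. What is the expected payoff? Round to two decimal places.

$25,288.67

EV = 4/15 × 168000 + 1/3 × (-25334) + 1/15 × 179000 + 1/3 × (-69000) = 44800 − 8444.6667 + 11933.3333 − 23000 = 25288.6667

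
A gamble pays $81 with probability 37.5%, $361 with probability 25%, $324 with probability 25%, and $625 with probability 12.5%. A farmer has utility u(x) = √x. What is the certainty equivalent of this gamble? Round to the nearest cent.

$248.06

E[u] = 0.375·√81 + 0.25·√361 + 0.25·√324 + 0.125·√625 = 0.375·9 + 0.25·19 + 0.25·18 + 0.125·25 = 15.75
CE = (15.75)² = 248.0625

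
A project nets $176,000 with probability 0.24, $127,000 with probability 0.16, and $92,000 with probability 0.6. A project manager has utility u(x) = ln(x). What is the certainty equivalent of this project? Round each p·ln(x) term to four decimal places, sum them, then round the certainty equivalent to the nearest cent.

$113,187.39

E[u] = 0.24·ln(176000) + 0.16·ln(127000) + 0.6·ln(92000) = 2.8988 + 1.8803 + 6.8577 = 11.6368
CE = e^11.6368 ≈ 113187.39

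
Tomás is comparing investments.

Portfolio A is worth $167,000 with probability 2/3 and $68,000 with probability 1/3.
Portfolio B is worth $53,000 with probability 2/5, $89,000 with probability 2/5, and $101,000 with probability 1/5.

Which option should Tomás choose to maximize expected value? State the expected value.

Portfolio A = 2/3 × 167000 + 1/3 × 68000 = 111333.3333 + 22666.6667 = 134000
Portfolio B = 2/5 × 53000 + 2/5 × 89000 + 1/5 × 101000 = 21200 + 35600 + 20200 = 77000

Portfolio A ($134,000)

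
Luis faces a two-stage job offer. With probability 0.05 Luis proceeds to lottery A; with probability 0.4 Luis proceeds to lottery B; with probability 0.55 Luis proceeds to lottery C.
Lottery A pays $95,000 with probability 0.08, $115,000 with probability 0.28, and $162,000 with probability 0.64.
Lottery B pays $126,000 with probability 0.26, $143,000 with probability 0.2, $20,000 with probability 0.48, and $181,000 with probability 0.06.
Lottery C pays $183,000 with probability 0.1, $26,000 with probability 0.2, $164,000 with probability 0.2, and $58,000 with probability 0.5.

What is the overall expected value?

EV(A) = 0.08 × 95000 + 0.28 × 115000 + 0.64 × 162000 = 7600 + 32200 + 103680 = 143480
EV(B) = 0.26 × 126000 + 0.2 × 143000 + 0.48 × 20000 + 0.06 × 181000 = 32760 + 28600 + 9600 + 10860 = 81820
EV(C) = 0.1 × 183000 + 0.2 × 26000 + 0.2 × 164000 + 0.5 × 58000 = 18300 + 5200 + 32800 + 29000 = 85300
Overall = 0.05 × 143480 + 0.4 × 81820 + 0.55 × 85300 = 7174 + 32728 + 46915 = 86817

$86,817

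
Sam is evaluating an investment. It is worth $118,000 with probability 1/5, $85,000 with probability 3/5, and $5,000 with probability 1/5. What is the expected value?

$75,600

EV = 1/5 × 118000 + 3/5 × 85000 + 1/5 × 5000 = 23600 + 51000 + 1000 = 75600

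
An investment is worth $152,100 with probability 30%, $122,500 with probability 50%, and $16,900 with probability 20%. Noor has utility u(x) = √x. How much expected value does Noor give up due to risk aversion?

E[u] = 0.3·√152100 + 0.5·√122500 + 0.2·√16900 = 0.3·390 + 0.5·350 + 0.2·130 = 318
CE = (318)² = 101124
Risk premium = EV − CE = 110260 − 101124 = 9136

$9,136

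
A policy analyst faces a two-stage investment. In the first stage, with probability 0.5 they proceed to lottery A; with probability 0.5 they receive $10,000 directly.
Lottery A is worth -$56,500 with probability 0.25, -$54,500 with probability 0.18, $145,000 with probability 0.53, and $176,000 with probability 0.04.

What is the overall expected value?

$34,977.50

EV(A) = 0.25 × (-56500) + 0.18 × (-54500) + 0.53 × 145000 + 0.04 × 176000 = -14125 − 9810 + 76850 + 7040 = 59955
Branch B: 10000 (certain)
Overall = 0.5 × 59955 + 0.5 × 10000 = 29977.5 + 5000 = 34977.5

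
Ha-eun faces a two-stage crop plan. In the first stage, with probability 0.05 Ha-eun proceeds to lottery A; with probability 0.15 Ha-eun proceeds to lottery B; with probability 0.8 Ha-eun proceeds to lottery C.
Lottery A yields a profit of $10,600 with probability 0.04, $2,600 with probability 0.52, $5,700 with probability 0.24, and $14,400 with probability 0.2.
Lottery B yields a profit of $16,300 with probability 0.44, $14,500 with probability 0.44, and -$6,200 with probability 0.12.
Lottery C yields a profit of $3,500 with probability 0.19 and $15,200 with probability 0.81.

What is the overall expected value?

$12,604

EV(A) = 0.04 × 10600 + 0.52 × 2600 + 0.24 × 5700 + 0.2 × 14400 = 424 + 1352 + 1368 + 2880 = 6024
EV(B) = 0.44 × 16300 + 0.44 × 14500 + 0.12 × (-6200) = 7172 + 6380 − 744 = 12808
EV(C) = 0.19 × 3500 + 0.81 × 15200 = 665 + 12312 = 12977
Overall = 0.05 × 6024 + 0.15 × 12808 + 0.8 × 12977 = 301.2 + 1921.2 + 10381.6 = 12604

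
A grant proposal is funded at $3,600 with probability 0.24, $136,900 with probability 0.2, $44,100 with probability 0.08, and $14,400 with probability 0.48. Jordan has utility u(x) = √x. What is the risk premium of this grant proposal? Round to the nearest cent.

$12,180.16

E[u] = 0.24·√3600 + 0.2·√136900 + 0.08·√44100 + 0.48·√14400 = 0.24·60 + 0.2·370 + 0.08·210 + 0.48·120 = 162.8
CE = (162.8)² = 26503.84
Risk premium = EV − CE = 38684 − 26503.84 = 12180.16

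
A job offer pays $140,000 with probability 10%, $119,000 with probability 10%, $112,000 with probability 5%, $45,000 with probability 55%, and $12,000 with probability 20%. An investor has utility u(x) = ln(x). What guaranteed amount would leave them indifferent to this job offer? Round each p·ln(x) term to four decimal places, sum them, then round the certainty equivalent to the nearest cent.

E[u] = 0.1·ln(140000) + 0.1·ln(119000) + 0.05·ln(112000) + 0.55·ln(45000) + 0.2·ln(12000) = 1.1849 + 1.1687 + 0.5813 + 5.8929 + 1.8785 = 10.7063
CE = e^10.7063 ≈ 44636.18

$44,636.18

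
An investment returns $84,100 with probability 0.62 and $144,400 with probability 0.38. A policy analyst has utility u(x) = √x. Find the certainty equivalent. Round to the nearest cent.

$105,105.64

E[u] = 0.62·√84100 + 0.38·√144400 = 0.62·290 + 0.38·380 = 324.2
CE = (324.2)² = 105105.64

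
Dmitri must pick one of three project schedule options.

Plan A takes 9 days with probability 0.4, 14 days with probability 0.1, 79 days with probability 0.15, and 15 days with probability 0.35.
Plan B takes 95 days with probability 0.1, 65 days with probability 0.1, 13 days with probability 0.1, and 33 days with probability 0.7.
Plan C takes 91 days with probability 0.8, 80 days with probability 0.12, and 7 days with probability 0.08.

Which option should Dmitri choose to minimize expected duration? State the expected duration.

Plan A = 0.4 × 9 + 0.1 × 14 + 0.15 × 79 + 0.35 × 15 = 3.6 + 1.4 + 11.85 + 5.25 = 22.1
Plan B = 0.1 × 95 + 0.1 × 65 + 0.1 × 13 + 0.7 × 33 = 9.5 + 6.5 + 1.3 + 23.1 = 40.4
Plan C = 0.8 × 91 + 0.12 × 80 + 0.08 × 7 = 72.8 + 9.6 + 0.56 = 82.96

Plan A (22.1 days)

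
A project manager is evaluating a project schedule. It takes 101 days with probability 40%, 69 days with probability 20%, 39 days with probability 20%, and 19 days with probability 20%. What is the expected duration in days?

65.8 days

EV = 0.4 × 101 + 0.2 × 69 + 0.2 × 39 + 0.2 × 19 = 40.4 + 13.8 + 7.8 + 3.8 = 65.8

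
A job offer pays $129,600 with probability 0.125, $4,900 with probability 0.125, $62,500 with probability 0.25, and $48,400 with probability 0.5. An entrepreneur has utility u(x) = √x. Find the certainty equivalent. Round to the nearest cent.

$51,189.06

E[u] = 0.125·√129600 + 0.125·√4900 + 0.25·√62500 + 0.5·√48400 = 0.125·360 + 0.125·70 + 0.25·250 + 0.5·220 = 226.25
CE = (226.25)² = 51189.0625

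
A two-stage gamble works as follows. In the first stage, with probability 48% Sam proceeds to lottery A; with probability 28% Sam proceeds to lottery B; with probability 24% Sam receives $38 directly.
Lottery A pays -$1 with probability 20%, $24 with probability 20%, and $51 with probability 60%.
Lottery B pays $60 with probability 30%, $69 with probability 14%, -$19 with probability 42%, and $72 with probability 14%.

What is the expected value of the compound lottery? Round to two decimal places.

EV(A) = 0.2 × (-1) + 0.2 × 24 + 0.6 × 51 = -0.2 + 4.8 + 30.6 = 35.2
EV(B) = 0.3 × 60 + 0.14 × 69 + 0.42 × (-19) + 0.14 × 72 = 18 + 9.66 − 7.98 + 10.08 = 29.76
Branch C: 38 (certain)
Overall = 0.48 × 35.2 + 0.28 × 29.76 + 0.24 × 38 = 16.896 + 8.3328 + 9.12 = 34.3488

$34.35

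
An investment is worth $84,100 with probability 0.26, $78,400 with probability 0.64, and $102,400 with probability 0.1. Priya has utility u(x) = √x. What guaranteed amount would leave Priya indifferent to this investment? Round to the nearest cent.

$82,139.56

E[u] = 0.26·√84100 + 0.64·√78400 + 0.1·√102400 = 0.26·290 + 0.64·280 + 0.1·320 = 286.6
CE = (286.6)² = 82139.56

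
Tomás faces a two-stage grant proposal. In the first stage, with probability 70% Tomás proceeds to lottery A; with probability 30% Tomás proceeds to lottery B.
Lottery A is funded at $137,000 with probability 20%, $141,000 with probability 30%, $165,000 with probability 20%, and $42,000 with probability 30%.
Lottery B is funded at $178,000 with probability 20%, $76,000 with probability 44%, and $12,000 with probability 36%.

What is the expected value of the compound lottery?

EV(A) = 0.2 × 137000 + 0.3 × 141000 + 0.2 × 165000 + 0.3 × 42000 = 27400 + 42300 + 33000 + 12600 = 115300
EV(B) = 0.2 × 178000 + 0.44 × 76000 + 0.36 × 12000 = 35600 + 33440 + 4320 = 73360
Overall = 0.7 × 115300 + 0.3 × 73360 = 80710 + 22008 = 102718

$102,718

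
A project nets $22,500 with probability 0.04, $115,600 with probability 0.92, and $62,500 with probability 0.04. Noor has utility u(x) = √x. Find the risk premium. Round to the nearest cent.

$1,642.56

E[u] = 0.04·√22500 + 0.92·√115600 + 0.04·√62500 = 0.04·150 + 0.92·340 + 0.04·250 = 328.8
CE = (328.8)² = 108109.44
Risk premium = EV − CE = 109752 − 108109.44 = 1642.56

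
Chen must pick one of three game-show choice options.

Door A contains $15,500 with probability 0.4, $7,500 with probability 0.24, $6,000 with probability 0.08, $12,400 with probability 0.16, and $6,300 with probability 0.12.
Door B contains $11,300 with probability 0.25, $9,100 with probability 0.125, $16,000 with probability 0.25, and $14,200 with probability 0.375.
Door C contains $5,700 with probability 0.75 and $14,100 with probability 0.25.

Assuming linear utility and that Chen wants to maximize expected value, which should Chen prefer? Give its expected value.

Door B ($13,287.50)

Door A = 0.4 × 15500 + 0.24 × 7500 + 0.08 × 6000 + 0.16 × 12400 + 0.12 × 6300 = 6200 + 1800 + 480 + 1984 + 756 = 11220
Door B = 0.25 × 11300 + 0.125 × 9100 + 0.25 × 16000 + 0.375 × 14200 = 2825 + 1137.5 + 4000 + 5325 = 13287.5
Door C = 0.75 × 5700 + 0.25 × 14100 = 4275 + 3525 = 7800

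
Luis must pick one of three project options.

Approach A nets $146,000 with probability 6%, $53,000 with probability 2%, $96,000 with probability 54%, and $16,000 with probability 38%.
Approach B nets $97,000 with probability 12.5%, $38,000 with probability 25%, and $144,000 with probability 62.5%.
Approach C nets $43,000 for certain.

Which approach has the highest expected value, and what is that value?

Approach B ($111,625)

Approach A = 0.06 × 146000 + 0.02 × 53000 + 0.54 × 96000 + 0.38 × 16000 = 8760 + 1060 + 51840 + 6080 = 67740
Approach B = 0.125 × 97000 + 0.25 × 38000 + 0.625 × 144000 = 12125 + 9500 + 90000 = 111625
Approach C: 43000 (certain)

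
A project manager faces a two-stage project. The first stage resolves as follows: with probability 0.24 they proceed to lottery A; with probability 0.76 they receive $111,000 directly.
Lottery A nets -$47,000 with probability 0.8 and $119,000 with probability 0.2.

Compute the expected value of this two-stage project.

EV(A) = 0.8 × (-47000) + 0.2 × 119000 = -37600 + 23800 = -13800
Branch B: 111000 (certain)
Overall = 0.24 × (-13800) + 0.76 × 111000 = -3312 + 84360 = 81048

$81,048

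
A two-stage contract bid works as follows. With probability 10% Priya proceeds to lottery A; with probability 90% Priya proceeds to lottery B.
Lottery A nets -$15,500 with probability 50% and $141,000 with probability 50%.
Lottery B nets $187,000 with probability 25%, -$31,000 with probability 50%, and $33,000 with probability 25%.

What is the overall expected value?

EV(A) = 0.5 × (-15500) + 0.5 × 141000 = -7750 + 70500 = 62750
EV(B) = 0.25 × 187000 + 0.5 × (-31000) + 0.25 × 33000 = 46750 − 15500 + 8250 = 39500
Overall = 0.1 × 62750 + 0.9 × 39500 = 6275 + 35550 = 41825

$41,825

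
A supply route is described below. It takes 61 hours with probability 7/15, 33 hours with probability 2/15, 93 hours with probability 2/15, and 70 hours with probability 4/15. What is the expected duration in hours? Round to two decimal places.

63.93 hours

EV = 7/15 × 61 + 2/15 × 33 + 2/15 × 93 + 4/15 × 70 = 28.4667 + 4.4 + 12.4 + 18.6667 = 63.9333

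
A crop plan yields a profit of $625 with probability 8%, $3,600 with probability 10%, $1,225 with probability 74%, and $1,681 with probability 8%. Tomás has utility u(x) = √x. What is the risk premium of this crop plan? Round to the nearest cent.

$68.63

E[u] = 0.08·√625 + 0.1·√3600 + 0.74·√1225 + 0.08·√1681 = 0.08·25 + 0.1·60 + 0.74·35 + 0.08·41 = 37.18
CE = (37.18)² = 1382.3524
Risk premium = EV − CE = 1450.98 − 1382.3524 = 68.6276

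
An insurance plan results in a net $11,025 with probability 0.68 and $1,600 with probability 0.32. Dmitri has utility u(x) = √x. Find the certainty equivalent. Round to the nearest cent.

E[u] = 0.68·√11025 + 0.32·√1600 = 0.68·105 + 0.32·40 = 84.2
CE = (84.2)² = 7089.64

$7,089.64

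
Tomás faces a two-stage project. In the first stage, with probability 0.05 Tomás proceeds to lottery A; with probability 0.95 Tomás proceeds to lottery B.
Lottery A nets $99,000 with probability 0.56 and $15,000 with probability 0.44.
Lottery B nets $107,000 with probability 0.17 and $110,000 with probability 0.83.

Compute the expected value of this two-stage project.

$107,117.50

EV(A) = 0.56 × 99000 + 0.44 × 15000 = 55440 + 6600 = 62040
EV(B) = 0.17 × 107000 + 0.83 × 110000 = 18190 + 91300 = 109490
Overall = 0.05 × 62040 + 0.95 × 109490 = 3102 + 104015.5 = 107117.5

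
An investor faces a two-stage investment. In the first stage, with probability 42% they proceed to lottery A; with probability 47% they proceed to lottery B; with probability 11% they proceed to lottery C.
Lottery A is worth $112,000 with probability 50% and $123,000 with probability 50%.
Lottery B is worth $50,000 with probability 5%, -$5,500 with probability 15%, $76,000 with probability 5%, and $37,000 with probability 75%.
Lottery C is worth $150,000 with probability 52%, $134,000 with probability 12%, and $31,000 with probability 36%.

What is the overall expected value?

EV(A) = 0.5 × 112000 + 0.5 × 123000 = 56000 + 61500 = 117500
EV(B) = 0.05 × 50000 + 0.15 × (-5500) + 0.05 × 76000 + 0.75 × 37000 = 2500 − 825 + 3800 + 27750 = 33225
EV(C) = 0.52 × 150000 + 0.12 × 134000 + 0.36 × 31000 = 78000 + 16080 + 11160 = 105240
Overall = 0.42 × 117500 + 0.47 × 33225 + 0.11 × 105240 = 49350 + 15615.75 + 11576.4 = 76542.15

$76,542.15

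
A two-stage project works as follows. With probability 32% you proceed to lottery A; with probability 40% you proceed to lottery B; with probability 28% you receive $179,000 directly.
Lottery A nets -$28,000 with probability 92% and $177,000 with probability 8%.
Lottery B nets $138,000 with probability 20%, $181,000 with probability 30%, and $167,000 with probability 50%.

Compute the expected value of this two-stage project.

EV(A) = 0.92 × (-28000) + 0.08 × 177000 = -25760 + 14160 = -11600
EV(B) = 0.2 × 138000 + 0.3 × 181000 + 0.5 × 167000 = 27600 + 54300 + 83500 = 165400
Branch C: 179000 (certain)
Overall = 0.32 × (-11600) + 0.4 × 165400 + 0.28 × 179000 = -3712 + 66160 + 50120 = 112568

$112,568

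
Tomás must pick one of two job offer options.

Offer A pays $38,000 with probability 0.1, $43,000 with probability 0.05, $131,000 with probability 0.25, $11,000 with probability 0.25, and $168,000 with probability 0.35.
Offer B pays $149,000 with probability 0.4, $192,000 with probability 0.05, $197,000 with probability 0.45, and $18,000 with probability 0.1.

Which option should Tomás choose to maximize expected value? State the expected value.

Offer A = 0.1 × 38000 + 0.05 × 43000 + 0.25 × 131000 + 0.25 × 11000 + 0.35 × 168000 = 3800 + 2150 + 32750 + 2750 + 58800 = 100250
Offer B = 0.4 × 149000 + 0.05 × 192000 + 0.45 × 197000 + 0.1 × 18000 = 59600 + 9600 + 88650 + 1800 = 159650

Offer B ($159,650)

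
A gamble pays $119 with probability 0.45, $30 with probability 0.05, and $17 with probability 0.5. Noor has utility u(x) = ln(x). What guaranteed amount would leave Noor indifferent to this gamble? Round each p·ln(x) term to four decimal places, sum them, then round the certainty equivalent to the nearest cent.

E[u] = 0.45·ln(119) + 0.05·ln(30) + 0.5·ln(17) = 2.1506 + 0.1701 + 1.4166 = 3.7373
CE = e^3.7373 ≈ 41.98

$41.98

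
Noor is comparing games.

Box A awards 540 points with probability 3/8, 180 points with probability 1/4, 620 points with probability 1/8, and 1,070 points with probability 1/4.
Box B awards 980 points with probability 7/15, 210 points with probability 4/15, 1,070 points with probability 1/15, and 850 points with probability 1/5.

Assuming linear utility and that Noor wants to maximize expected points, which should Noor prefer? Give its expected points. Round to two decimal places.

Box B (754.67 points)

Box A = 3/8 × 540 + 1/4 × 180 + 1/8 × 620 + 1/4 × 1070 = 202.5 + 45 + 77.5 + 267.5 = 592.5
Box B = 7/15 × 980 + 4/15 × 210 + 1/15 × 1070 + 1/5 × 850 = 457.3333 + 56 + 71.3333 + 170 = 754.6667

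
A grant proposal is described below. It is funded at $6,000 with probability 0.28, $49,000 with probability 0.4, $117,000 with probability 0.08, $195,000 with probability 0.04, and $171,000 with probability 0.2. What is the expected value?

$72,640

EV = 0.28 × 6000 + 0.4 × 49000 + 0.08 × 117000 + 0.04 × 195000 + 0.2 × 171000 = 1680 + 19600 + 9360 + 7800 + 34200 = 72640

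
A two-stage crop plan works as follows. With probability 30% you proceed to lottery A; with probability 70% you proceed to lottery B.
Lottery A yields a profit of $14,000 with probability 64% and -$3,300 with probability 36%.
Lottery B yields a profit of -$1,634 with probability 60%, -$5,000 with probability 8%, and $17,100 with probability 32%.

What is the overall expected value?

$5,195.72

EV(A) = 0.64 × 14000 + 0.36 × (-3300) = 8960 − 1188 = 7772
EV(B) = 0.6 × (-1634) + 0.08 × (-5000) + 0.32 × 17100 = -980.4 − 400 + 5472 = 4091.6
Overall = 0.3 × 7772 + 0.7 × 4091.6 = 2331.6 + 2864.12 = 5195.72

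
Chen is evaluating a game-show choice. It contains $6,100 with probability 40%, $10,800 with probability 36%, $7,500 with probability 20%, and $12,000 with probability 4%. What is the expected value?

$8,308

EV = 0.4 × 6100 + 0.36 × 10800 + 0.2 × 7500 + 0.04 × 12000 = 2440 + 3888 + 1500 + 480 = 8308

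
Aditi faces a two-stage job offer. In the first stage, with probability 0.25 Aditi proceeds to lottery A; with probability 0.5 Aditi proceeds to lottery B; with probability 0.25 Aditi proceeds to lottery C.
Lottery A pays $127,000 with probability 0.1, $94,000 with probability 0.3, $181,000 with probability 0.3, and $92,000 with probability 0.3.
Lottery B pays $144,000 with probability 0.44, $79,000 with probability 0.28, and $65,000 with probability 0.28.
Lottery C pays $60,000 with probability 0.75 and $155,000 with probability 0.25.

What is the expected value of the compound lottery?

$103,477.50

EV(A) = 0.1 × 127000 + 0.3 × 94000 + 0.3 × 181000 + 0.3 × 92000 = 12700 + 28200 + 54300 + 27600 = 122800
EV(B) = 0.44 × 144000 + 0.28 × 79000 + 0.28 × 65000 = 63360 + 22120 + 18200 = 103680
EV(C) = 0.75 × 60000 + 0.25 × 155000 = 45000 + 38750 = 83750
Overall = 0.25 × 122800 + 0.5 × 103680 + 0.25 × 83750 = 30700 + 51840 + 20937.5 = 103477.5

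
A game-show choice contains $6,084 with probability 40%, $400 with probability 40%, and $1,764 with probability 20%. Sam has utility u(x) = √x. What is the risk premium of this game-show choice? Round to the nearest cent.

E[u] = 0.4·√6084 + 0.4·√400 + 0.2·√1764 = 0.4·78 + 0.4·20 + 0.2·42 = 47.6
CE = (47.6)² = 2265.76
Risk premium = EV − CE = 2946.4 − 2265.76 = 680.64

$680.64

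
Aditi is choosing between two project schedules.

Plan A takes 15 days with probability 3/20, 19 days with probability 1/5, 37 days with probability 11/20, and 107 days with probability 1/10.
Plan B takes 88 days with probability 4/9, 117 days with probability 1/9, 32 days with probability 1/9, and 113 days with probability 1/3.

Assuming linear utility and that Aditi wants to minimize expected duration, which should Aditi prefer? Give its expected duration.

Plan A = 3/20 × 15 + 1/5 × 19 + 11/20 × 37 + 1/10 × 107 = 2.25 + 3.8 + 20.35 + 10.7 = 37.1
Plan B = 4/9 × 88 + 1/9 × 117 + 1/9 × 32 + 1/3 × 113 = 39.1111 + 13 + 3.5556 + 37.6667 = 93.3333

Plan A (37.1 days)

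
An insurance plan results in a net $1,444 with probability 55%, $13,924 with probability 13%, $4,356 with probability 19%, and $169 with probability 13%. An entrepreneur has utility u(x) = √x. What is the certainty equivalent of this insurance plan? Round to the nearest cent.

E[u] = 0.55·√1444 + 0.13·√13924 + 0.19·√4356 + 0.13·√169 = 0.55·38 + 0.13·118 + 0.19·66 + 0.13·13 = 50.47
CE = (50.47)² = 2547.2209

$2,547.22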